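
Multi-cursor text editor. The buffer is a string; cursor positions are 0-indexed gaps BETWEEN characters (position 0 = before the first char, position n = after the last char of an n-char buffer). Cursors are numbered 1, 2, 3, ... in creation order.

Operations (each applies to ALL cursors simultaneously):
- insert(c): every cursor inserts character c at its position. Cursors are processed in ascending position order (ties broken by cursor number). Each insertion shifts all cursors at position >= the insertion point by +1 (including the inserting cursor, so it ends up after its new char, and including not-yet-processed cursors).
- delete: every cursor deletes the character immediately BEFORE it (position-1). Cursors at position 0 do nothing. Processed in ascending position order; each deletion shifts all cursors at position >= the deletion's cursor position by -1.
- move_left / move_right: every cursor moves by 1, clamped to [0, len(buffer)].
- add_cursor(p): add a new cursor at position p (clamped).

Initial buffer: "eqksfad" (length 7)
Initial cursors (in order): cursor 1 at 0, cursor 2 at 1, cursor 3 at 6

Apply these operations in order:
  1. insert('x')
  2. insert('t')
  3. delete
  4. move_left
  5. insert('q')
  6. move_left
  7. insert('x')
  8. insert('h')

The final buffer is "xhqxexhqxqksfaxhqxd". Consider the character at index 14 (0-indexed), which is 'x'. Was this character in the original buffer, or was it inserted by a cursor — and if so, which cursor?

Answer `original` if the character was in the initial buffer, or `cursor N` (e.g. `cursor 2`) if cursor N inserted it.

Answer: cursor 3

Derivation:
After op 1 (insert('x')): buffer="xexqksfaxd" (len 10), cursors c1@1 c2@3 c3@9, authorship 1.2.....3.
After op 2 (insert('t')): buffer="xtextqksfaxtd" (len 13), cursors c1@2 c2@5 c3@12, authorship 11.22.....33.
After op 3 (delete): buffer="xexqksfaxd" (len 10), cursors c1@1 c2@3 c3@9, authorship 1.2.....3.
After op 4 (move_left): buffer="xexqksfaxd" (len 10), cursors c1@0 c2@2 c3@8, authorship 1.2.....3.
After op 5 (insert('q')): buffer="qxeqxqksfaqxd" (len 13), cursors c1@1 c2@4 c3@11, authorship 11.22.....33.
After op 6 (move_left): buffer="qxeqxqksfaqxd" (len 13), cursors c1@0 c2@3 c3@10, authorship 11.22.....33.
After op 7 (insert('x')): buffer="xqxexqxqksfaxqxd" (len 16), cursors c1@1 c2@5 c3@13, authorship 111.222.....333.
After op 8 (insert('h')): buffer="xhqxexhqxqksfaxhqxd" (len 19), cursors c1@2 c2@7 c3@16, authorship 1111.2222.....3333.
Authorship (.=original, N=cursor N): 1 1 1 1 . 2 2 2 2 . . . . . 3 3 3 3 .
Index 14: author = 3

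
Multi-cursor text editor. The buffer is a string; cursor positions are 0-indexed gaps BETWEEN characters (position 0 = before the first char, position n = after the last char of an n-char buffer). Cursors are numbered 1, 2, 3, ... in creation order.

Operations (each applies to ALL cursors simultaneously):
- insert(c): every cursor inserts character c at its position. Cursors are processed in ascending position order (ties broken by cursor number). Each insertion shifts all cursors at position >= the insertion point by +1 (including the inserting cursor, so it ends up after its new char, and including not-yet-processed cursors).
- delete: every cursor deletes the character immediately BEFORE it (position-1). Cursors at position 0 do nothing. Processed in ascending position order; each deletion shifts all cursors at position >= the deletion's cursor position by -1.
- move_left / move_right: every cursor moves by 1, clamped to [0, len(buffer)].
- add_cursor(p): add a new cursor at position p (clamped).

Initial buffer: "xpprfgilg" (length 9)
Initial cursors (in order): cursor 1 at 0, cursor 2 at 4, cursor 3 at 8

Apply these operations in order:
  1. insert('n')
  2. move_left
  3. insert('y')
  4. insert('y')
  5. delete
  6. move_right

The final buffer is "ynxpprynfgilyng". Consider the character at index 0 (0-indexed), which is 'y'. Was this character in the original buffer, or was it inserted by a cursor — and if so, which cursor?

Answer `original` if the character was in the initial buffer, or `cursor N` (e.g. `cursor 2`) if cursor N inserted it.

Answer: cursor 1

Derivation:
After op 1 (insert('n')): buffer="nxpprnfgilng" (len 12), cursors c1@1 c2@6 c3@11, authorship 1....2....3.
After op 2 (move_left): buffer="nxpprnfgilng" (len 12), cursors c1@0 c2@5 c3@10, authorship 1....2....3.
After op 3 (insert('y')): buffer="ynxpprynfgilyng" (len 15), cursors c1@1 c2@7 c3@13, authorship 11....22....33.
After op 4 (insert('y')): buffer="yynxppryynfgilyyng" (len 18), cursors c1@2 c2@9 c3@16, authorship 111....222....333.
After op 5 (delete): buffer="ynxpprynfgilyng" (len 15), cursors c1@1 c2@7 c3@13, authorship 11....22....33.
After op 6 (move_right): buffer="ynxpprynfgilyng" (len 15), cursors c1@2 c2@8 c3@14, authorship 11....22....33.
Authorship (.=original, N=cursor N): 1 1 . . . . 2 2 . . . . 3 3 .
Index 0: author = 1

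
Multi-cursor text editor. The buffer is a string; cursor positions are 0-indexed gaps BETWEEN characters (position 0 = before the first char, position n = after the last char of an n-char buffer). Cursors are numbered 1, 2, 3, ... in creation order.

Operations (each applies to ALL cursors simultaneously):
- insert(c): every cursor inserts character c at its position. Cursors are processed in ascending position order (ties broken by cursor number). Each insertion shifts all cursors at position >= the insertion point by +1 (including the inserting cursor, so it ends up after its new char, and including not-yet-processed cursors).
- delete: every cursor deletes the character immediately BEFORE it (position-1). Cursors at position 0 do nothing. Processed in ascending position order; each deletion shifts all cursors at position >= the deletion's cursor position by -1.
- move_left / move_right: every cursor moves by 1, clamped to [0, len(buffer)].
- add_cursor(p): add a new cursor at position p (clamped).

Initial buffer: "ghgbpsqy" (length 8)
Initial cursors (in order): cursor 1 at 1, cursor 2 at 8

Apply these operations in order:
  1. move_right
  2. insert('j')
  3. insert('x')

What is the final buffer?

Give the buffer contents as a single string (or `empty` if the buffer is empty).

Answer: ghjxgbpsqyjx

Derivation:
After op 1 (move_right): buffer="ghgbpsqy" (len 8), cursors c1@2 c2@8, authorship ........
After op 2 (insert('j')): buffer="ghjgbpsqyj" (len 10), cursors c1@3 c2@10, authorship ..1......2
After op 3 (insert('x')): buffer="ghjxgbpsqyjx" (len 12), cursors c1@4 c2@12, authorship ..11......22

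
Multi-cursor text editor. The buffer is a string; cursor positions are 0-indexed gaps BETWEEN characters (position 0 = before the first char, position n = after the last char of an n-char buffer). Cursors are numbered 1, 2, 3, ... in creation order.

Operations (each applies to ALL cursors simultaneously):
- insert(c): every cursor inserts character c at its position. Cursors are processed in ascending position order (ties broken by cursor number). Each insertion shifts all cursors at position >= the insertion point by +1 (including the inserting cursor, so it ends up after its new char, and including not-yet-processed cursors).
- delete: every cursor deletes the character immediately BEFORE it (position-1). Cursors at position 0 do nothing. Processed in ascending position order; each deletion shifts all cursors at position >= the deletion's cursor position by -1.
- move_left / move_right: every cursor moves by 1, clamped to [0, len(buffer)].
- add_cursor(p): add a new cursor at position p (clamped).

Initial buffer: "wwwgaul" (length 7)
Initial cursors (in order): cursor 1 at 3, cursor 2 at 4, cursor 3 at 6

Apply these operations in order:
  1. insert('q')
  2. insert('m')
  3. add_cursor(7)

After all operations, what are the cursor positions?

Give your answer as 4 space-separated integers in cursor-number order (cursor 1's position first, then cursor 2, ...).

Answer: 5 8 12 7

Derivation:
After op 1 (insert('q')): buffer="wwwqgqauql" (len 10), cursors c1@4 c2@6 c3@9, authorship ...1.2..3.
After op 2 (insert('m')): buffer="wwwqmgqmauqml" (len 13), cursors c1@5 c2@8 c3@12, authorship ...11.22..33.
After op 3 (add_cursor(7)): buffer="wwwqmgqmauqml" (len 13), cursors c1@5 c4@7 c2@8 c3@12, authorship ...11.22..33.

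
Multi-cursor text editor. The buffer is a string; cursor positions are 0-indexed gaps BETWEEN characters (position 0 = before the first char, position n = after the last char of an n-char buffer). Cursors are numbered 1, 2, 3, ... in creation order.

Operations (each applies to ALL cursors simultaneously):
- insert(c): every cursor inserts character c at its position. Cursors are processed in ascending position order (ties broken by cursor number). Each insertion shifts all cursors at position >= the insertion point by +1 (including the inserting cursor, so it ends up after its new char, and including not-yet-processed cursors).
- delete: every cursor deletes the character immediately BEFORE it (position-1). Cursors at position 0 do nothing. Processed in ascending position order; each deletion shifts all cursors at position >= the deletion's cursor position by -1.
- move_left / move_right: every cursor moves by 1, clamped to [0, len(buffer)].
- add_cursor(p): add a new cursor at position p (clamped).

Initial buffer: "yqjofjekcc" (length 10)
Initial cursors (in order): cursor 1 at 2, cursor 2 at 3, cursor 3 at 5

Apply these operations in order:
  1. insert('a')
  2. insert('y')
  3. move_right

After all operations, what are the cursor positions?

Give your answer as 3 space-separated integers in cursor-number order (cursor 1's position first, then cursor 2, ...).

After op 1 (insert('a')): buffer="yqajaofajekcc" (len 13), cursors c1@3 c2@5 c3@8, authorship ..1.2..3.....
After op 2 (insert('y')): buffer="yqayjayofayjekcc" (len 16), cursors c1@4 c2@7 c3@11, authorship ..11.22..33.....
After op 3 (move_right): buffer="yqayjayofayjekcc" (len 16), cursors c1@5 c2@8 c3@12, authorship ..11.22..33.....

Answer: 5 8 12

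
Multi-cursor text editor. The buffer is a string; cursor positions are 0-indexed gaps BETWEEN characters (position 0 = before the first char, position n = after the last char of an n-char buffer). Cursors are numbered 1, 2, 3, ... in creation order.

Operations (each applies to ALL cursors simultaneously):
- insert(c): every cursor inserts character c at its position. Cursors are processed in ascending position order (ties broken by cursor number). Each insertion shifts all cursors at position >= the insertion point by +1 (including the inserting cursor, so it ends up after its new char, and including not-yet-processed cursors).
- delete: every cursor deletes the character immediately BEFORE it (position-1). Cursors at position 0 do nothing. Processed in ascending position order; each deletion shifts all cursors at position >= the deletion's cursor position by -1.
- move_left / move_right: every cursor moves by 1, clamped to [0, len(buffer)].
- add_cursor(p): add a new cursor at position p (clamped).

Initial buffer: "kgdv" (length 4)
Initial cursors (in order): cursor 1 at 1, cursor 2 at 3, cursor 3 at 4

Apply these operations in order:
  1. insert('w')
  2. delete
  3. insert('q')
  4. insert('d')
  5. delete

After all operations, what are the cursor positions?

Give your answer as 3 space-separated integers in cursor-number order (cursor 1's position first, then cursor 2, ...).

Answer: 2 5 7

Derivation:
After op 1 (insert('w')): buffer="kwgdwvw" (len 7), cursors c1@2 c2@5 c3@7, authorship .1..2.3
After op 2 (delete): buffer="kgdv" (len 4), cursors c1@1 c2@3 c3@4, authorship ....
After op 3 (insert('q')): buffer="kqgdqvq" (len 7), cursors c1@2 c2@5 c3@7, authorship .1..2.3
After op 4 (insert('d')): buffer="kqdgdqdvqd" (len 10), cursors c1@3 c2@7 c3@10, authorship .11..22.33
After op 5 (delete): buffer="kqgdqvq" (len 7), cursors c1@2 c2@5 c3@7, authorship .1..2.3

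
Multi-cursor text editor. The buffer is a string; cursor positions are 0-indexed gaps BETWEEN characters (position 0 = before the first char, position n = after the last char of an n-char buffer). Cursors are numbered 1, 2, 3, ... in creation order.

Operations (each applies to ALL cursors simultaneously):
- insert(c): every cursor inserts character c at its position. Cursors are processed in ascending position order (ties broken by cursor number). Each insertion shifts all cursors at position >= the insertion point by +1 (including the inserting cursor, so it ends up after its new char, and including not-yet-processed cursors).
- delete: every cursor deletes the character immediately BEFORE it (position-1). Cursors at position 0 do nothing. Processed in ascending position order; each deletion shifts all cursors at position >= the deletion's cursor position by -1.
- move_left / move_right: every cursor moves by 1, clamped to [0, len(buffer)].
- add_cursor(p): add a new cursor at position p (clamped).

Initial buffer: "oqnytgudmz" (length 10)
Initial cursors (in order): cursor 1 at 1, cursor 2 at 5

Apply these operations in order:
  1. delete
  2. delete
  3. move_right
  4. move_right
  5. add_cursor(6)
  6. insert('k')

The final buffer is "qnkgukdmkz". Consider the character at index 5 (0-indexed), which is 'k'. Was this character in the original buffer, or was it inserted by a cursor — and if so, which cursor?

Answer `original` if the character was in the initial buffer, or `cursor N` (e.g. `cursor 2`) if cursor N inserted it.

Answer: cursor 2

Derivation:
After op 1 (delete): buffer="qnygudmz" (len 8), cursors c1@0 c2@3, authorship ........
After op 2 (delete): buffer="qngudmz" (len 7), cursors c1@0 c2@2, authorship .......
After op 3 (move_right): buffer="qngudmz" (len 7), cursors c1@1 c2@3, authorship .......
After op 4 (move_right): buffer="qngudmz" (len 7), cursors c1@2 c2@4, authorship .......
After op 5 (add_cursor(6)): buffer="qngudmz" (len 7), cursors c1@2 c2@4 c3@6, authorship .......
After op 6 (insert('k')): buffer="qnkgukdmkz" (len 10), cursors c1@3 c2@6 c3@9, authorship ..1..2..3.
Authorship (.=original, N=cursor N): . . 1 . . 2 . . 3 .
Index 5: author = 2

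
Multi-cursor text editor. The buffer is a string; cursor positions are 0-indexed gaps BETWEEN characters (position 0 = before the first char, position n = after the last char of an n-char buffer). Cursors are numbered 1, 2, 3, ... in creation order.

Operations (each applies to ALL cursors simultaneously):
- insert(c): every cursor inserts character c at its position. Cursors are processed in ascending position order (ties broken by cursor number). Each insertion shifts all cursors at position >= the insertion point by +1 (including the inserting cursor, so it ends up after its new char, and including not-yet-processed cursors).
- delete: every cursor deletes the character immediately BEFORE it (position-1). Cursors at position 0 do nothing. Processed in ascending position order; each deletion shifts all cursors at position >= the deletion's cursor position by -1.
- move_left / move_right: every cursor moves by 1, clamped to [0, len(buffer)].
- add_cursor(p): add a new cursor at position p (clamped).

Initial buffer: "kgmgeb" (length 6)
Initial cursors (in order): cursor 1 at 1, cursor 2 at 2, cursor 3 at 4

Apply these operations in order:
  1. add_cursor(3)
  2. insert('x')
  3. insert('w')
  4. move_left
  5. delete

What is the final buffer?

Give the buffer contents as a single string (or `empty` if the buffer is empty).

After op 1 (add_cursor(3)): buffer="kgmgeb" (len 6), cursors c1@1 c2@2 c4@3 c3@4, authorship ......
After op 2 (insert('x')): buffer="kxgxmxgxeb" (len 10), cursors c1@2 c2@4 c4@6 c3@8, authorship .1.2.4.3..
After op 3 (insert('w')): buffer="kxwgxwmxwgxweb" (len 14), cursors c1@3 c2@6 c4@9 c3@12, authorship .11.22.44.33..
After op 4 (move_left): buffer="kxwgxwmxwgxweb" (len 14), cursors c1@2 c2@5 c4@8 c3@11, authorship .11.22.44.33..
After op 5 (delete): buffer="kwgwmwgweb" (len 10), cursors c1@1 c2@3 c4@5 c3@7, authorship .1.2.4.3..

Answer: kwgwmwgweb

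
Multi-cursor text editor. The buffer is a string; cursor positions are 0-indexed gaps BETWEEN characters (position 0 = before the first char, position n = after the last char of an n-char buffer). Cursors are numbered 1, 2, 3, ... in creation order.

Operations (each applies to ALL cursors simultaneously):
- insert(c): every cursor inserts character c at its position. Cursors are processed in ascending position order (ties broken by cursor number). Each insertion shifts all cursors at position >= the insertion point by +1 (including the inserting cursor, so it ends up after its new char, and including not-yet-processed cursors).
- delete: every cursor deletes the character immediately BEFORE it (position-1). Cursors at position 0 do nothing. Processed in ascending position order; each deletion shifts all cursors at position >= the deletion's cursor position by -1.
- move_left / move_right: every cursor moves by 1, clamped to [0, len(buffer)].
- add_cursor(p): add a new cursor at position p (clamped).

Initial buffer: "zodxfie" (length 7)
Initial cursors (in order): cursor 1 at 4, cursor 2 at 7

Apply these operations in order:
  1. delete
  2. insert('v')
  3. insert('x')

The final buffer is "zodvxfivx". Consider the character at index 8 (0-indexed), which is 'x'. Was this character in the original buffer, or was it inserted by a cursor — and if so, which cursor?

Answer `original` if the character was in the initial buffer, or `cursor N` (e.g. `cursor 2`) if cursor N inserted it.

After op 1 (delete): buffer="zodfi" (len 5), cursors c1@3 c2@5, authorship .....
After op 2 (insert('v')): buffer="zodvfiv" (len 7), cursors c1@4 c2@7, authorship ...1..2
After op 3 (insert('x')): buffer="zodvxfivx" (len 9), cursors c1@5 c2@9, authorship ...11..22
Authorship (.=original, N=cursor N): . . . 1 1 . . 2 2
Index 8: author = 2

Answer: cursor 2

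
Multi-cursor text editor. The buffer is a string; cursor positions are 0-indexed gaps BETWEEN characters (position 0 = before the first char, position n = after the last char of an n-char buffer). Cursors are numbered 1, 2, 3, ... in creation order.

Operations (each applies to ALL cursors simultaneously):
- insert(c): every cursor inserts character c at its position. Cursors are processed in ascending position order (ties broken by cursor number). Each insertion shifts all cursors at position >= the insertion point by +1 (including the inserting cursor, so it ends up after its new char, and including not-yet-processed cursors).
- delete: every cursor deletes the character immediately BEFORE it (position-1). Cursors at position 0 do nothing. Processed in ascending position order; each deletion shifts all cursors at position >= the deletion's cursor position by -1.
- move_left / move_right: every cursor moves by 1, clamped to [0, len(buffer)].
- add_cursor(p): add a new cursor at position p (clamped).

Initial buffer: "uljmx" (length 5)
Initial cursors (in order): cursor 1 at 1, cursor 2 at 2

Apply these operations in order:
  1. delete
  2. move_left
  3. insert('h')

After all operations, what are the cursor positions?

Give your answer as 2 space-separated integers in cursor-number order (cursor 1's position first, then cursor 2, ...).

After op 1 (delete): buffer="jmx" (len 3), cursors c1@0 c2@0, authorship ...
After op 2 (move_left): buffer="jmx" (len 3), cursors c1@0 c2@0, authorship ...
After op 3 (insert('h')): buffer="hhjmx" (len 5), cursors c1@2 c2@2, authorship 12...

Answer: 2 2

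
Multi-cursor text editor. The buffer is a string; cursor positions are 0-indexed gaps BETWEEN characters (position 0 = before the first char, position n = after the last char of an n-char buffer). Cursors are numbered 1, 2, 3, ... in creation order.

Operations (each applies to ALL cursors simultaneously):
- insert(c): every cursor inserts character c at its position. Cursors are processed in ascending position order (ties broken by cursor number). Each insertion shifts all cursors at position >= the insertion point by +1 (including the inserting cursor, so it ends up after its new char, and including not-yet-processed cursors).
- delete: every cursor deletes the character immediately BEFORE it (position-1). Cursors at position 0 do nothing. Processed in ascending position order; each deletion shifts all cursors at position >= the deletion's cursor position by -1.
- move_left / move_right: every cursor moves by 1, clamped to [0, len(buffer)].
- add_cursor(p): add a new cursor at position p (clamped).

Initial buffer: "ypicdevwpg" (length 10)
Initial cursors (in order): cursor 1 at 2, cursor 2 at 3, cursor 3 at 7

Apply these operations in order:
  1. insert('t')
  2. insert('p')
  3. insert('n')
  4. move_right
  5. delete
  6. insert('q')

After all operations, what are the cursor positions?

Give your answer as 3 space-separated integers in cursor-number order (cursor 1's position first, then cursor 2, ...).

Answer: 6 10 17

Derivation:
After op 1 (insert('t')): buffer="yptitcdevtwpg" (len 13), cursors c1@3 c2@5 c3@10, authorship ..1.2....3...
After op 2 (insert('p')): buffer="yptpitpcdevtpwpg" (len 16), cursors c1@4 c2@7 c3@13, authorship ..11.22....33...
After op 3 (insert('n')): buffer="yptpnitpncdevtpnwpg" (len 19), cursors c1@5 c2@9 c3@16, authorship ..111.222....333...
After op 4 (move_right): buffer="yptpnitpncdevtpnwpg" (len 19), cursors c1@6 c2@10 c3@17, authorship ..111.222....333...
After op 5 (delete): buffer="yptpntpndevtpnpg" (len 16), cursors c1@5 c2@8 c3@14, authorship ..111222...333..
After op 6 (insert('q')): buffer="yptpnqtpnqdevtpnqpg" (len 19), cursors c1@6 c2@10 c3@17, authorship ..11112222...3333..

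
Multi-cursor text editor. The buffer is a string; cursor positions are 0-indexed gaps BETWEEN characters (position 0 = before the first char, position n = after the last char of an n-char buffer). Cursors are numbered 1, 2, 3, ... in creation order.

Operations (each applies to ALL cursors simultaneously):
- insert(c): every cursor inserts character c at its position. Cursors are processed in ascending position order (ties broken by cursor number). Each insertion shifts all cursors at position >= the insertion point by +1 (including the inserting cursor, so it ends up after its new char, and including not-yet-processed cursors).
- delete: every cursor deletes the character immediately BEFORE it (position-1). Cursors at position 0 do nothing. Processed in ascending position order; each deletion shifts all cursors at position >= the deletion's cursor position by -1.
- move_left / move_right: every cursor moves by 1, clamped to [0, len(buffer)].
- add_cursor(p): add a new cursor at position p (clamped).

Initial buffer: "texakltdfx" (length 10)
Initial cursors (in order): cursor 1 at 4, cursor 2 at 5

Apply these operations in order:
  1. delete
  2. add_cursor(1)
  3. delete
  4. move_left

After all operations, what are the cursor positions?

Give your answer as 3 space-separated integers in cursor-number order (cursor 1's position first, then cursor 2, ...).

Answer: 0 0 0

Derivation:
After op 1 (delete): buffer="texltdfx" (len 8), cursors c1@3 c2@3, authorship ........
After op 2 (add_cursor(1)): buffer="texltdfx" (len 8), cursors c3@1 c1@3 c2@3, authorship ........
After op 3 (delete): buffer="ltdfx" (len 5), cursors c1@0 c2@0 c3@0, authorship .....
After op 4 (move_left): buffer="ltdfx" (len 5), cursors c1@0 c2@0 c3@0, authorship .....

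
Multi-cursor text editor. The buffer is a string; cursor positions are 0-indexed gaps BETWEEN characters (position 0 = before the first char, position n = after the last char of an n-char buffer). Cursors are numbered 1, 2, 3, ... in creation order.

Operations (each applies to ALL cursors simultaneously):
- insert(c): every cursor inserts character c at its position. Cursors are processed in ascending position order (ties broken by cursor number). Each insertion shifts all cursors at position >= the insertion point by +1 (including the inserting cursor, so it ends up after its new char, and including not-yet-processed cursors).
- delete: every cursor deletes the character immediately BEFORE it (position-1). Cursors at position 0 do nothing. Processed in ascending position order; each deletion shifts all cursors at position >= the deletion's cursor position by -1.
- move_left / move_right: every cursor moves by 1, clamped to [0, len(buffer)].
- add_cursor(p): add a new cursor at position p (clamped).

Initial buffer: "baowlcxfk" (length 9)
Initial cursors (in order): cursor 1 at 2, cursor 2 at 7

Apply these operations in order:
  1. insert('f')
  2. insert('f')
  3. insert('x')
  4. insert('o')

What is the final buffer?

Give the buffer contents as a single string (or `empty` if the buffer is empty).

After op 1 (insert('f')): buffer="bafowlcxffk" (len 11), cursors c1@3 c2@9, authorship ..1.....2..
After op 2 (insert('f')): buffer="baffowlcxfffk" (len 13), cursors c1@4 c2@11, authorship ..11.....22..
After op 3 (insert('x')): buffer="baffxowlcxffxfk" (len 15), cursors c1@5 c2@13, authorship ..111.....222..
After op 4 (insert('o')): buffer="baffxoowlcxffxofk" (len 17), cursors c1@6 c2@15, authorship ..1111.....2222..

Answer: baffxoowlcxffxofk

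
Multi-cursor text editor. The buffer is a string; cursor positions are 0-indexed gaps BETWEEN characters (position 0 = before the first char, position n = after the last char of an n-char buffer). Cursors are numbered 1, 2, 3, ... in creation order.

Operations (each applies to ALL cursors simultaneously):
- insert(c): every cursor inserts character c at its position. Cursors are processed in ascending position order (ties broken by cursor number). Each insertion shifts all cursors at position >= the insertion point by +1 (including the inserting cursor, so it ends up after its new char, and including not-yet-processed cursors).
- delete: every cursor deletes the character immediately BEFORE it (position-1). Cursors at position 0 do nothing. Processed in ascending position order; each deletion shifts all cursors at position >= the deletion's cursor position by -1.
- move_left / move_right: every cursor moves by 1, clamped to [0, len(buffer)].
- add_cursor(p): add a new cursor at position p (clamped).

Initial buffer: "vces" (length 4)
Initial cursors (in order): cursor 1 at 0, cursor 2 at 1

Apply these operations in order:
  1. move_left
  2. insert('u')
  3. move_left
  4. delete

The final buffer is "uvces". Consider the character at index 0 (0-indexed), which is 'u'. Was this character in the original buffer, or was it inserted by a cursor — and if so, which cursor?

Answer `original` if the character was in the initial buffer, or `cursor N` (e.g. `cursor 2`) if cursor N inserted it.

After op 1 (move_left): buffer="vces" (len 4), cursors c1@0 c2@0, authorship ....
After op 2 (insert('u')): buffer="uuvces" (len 6), cursors c1@2 c2@2, authorship 12....
After op 3 (move_left): buffer="uuvces" (len 6), cursors c1@1 c2@1, authorship 12....
After op 4 (delete): buffer="uvces" (len 5), cursors c1@0 c2@0, authorship 2....
Authorship (.=original, N=cursor N): 2 . . . .
Index 0: author = 2

Answer: cursor 2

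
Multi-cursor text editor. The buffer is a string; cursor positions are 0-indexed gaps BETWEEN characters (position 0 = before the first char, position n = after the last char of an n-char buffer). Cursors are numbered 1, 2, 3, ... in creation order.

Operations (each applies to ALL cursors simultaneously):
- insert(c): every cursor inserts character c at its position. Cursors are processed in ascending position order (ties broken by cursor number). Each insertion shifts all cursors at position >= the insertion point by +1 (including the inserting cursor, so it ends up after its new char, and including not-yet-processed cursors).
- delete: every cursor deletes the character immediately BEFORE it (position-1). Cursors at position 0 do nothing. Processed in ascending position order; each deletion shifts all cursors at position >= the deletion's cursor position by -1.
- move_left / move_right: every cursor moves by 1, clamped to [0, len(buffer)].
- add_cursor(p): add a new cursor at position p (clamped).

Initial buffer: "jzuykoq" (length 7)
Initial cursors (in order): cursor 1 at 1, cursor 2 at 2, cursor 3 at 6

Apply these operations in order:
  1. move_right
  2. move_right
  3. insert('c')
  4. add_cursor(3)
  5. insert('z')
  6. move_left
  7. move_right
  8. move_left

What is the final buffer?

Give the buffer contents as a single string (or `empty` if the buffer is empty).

After op 1 (move_right): buffer="jzuykoq" (len 7), cursors c1@2 c2@3 c3@7, authorship .......
After op 2 (move_right): buffer="jzuykoq" (len 7), cursors c1@3 c2@4 c3@7, authorship .......
After op 3 (insert('c')): buffer="jzucyckoqc" (len 10), cursors c1@4 c2@6 c3@10, authorship ...1.2...3
After op 4 (add_cursor(3)): buffer="jzucyckoqc" (len 10), cursors c4@3 c1@4 c2@6 c3@10, authorship ...1.2...3
After op 5 (insert('z')): buffer="jzuzczyczkoqcz" (len 14), cursors c4@4 c1@6 c2@9 c3@14, authorship ...411.22...33
After op 6 (move_left): buffer="jzuzczyczkoqcz" (len 14), cursors c4@3 c1@5 c2@8 c3@13, authorship ...411.22...33
After op 7 (move_right): buffer="jzuzczyczkoqcz" (len 14), cursors c4@4 c1@6 c2@9 c3@14, authorship ...411.22...33
After op 8 (move_left): buffer="jzuzczyczkoqcz" (len 14), cursors c4@3 c1@5 c2@8 c3@13, authorship ...411.22...33

Answer: jzuzczyczkoqcz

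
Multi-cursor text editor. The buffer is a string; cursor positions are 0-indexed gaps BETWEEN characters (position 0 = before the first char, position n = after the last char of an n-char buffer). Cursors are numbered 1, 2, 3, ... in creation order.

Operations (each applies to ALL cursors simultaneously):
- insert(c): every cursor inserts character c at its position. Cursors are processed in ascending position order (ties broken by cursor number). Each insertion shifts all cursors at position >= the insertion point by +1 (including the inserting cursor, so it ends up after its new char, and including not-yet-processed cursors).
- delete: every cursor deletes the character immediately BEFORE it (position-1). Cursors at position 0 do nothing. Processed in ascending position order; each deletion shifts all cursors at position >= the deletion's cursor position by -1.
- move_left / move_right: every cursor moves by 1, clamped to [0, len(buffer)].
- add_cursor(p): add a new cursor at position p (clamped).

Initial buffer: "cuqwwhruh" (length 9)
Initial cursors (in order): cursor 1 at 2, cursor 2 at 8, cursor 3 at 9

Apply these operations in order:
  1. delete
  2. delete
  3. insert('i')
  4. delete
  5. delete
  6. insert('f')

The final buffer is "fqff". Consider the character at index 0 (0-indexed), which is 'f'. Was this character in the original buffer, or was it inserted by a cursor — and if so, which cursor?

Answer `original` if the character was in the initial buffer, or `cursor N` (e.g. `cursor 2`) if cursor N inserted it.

Answer: cursor 1

Derivation:
After op 1 (delete): buffer="cqwwhr" (len 6), cursors c1@1 c2@6 c3@6, authorship ......
After op 2 (delete): buffer="qww" (len 3), cursors c1@0 c2@3 c3@3, authorship ...
After op 3 (insert('i')): buffer="iqwwii" (len 6), cursors c1@1 c2@6 c3@6, authorship 1...23
After op 4 (delete): buffer="qww" (len 3), cursors c1@0 c2@3 c3@3, authorship ...
After op 5 (delete): buffer="q" (len 1), cursors c1@0 c2@1 c3@1, authorship .
After op 6 (insert('f')): buffer="fqff" (len 4), cursors c1@1 c2@4 c3@4, authorship 1.23
Authorship (.=original, N=cursor N): 1 . 2 3
Index 0: author = 1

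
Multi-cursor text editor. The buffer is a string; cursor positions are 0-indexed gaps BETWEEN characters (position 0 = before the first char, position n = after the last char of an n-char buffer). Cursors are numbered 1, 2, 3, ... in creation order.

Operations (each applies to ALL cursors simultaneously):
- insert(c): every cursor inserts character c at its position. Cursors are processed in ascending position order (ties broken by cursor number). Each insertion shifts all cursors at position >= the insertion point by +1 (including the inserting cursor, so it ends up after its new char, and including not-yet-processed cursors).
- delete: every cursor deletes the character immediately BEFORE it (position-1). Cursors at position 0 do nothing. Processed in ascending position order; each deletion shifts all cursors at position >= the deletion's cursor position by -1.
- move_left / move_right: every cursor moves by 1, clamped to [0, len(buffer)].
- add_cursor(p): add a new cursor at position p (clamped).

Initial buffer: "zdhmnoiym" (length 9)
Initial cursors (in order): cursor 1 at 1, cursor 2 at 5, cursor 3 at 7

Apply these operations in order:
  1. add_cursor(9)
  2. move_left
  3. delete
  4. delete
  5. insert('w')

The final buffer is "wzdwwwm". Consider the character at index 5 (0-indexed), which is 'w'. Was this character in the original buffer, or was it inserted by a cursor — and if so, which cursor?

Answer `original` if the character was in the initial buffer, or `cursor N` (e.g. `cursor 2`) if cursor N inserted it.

After op 1 (add_cursor(9)): buffer="zdhmnoiym" (len 9), cursors c1@1 c2@5 c3@7 c4@9, authorship .........
After op 2 (move_left): buffer="zdhmnoiym" (len 9), cursors c1@0 c2@4 c3@6 c4@8, authorship .........
After op 3 (delete): buffer="zdhnim" (len 6), cursors c1@0 c2@3 c3@4 c4@5, authorship ......
After op 4 (delete): buffer="zdm" (len 3), cursors c1@0 c2@2 c3@2 c4@2, authorship ...
After op 5 (insert('w')): buffer="wzdwwwm" (len 7), cursors c1@1 c2@6 c3@6 c4@6, authorship 1..234.
Authorship (.=original, N=cursor N): 1 . . 2 3 4 .
Index 5: author = 4

Answer: cursor 4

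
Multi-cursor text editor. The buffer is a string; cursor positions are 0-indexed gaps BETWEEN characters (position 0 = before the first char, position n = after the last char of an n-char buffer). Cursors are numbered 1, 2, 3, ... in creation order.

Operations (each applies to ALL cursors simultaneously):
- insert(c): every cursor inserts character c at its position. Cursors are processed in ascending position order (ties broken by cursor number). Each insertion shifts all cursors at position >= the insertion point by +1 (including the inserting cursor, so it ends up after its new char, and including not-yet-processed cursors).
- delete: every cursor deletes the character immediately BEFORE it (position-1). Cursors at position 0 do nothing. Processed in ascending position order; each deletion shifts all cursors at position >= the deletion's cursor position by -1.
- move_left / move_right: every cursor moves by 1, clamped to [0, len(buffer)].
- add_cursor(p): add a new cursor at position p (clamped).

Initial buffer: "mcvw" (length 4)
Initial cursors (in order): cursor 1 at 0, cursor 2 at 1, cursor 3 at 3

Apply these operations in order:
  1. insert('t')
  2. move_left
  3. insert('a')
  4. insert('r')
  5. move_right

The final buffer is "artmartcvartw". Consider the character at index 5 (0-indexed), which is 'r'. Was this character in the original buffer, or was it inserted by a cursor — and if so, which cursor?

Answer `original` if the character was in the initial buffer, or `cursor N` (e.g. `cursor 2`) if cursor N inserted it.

After op 1 (insert('t')): buffer="tmtcvtw" (len 7), cursors c1@1 c2@3 c3@6, authorship 1.2..3.
After op 2 (move_left): buffer="tmtcvtw" (len 7), cursors c1@0 c2@2 c3@5, authorship 1.2..3.
After op 3 (insert('a')): buffer="atmatcvatw" (len 10), cursors c1@1 c2@4 c3@8, authorship 11.22..33.
After op 4 (insert('r')): buffer="artmartcvartw" (len 13), cursors c1@2 c2@6 c3@11, authorship 111.222..333.
After op 5 (move_right): buffer="artmartcvartw" (len 13), cursors c1@3 c2@7 c3@12, authorship 111.222..333.
Authorship (.=original, N=cursor N): 1 1 1 . 2 2 2 . . 3 3 3 .
Index 5: author = 2

Answer: cursor 2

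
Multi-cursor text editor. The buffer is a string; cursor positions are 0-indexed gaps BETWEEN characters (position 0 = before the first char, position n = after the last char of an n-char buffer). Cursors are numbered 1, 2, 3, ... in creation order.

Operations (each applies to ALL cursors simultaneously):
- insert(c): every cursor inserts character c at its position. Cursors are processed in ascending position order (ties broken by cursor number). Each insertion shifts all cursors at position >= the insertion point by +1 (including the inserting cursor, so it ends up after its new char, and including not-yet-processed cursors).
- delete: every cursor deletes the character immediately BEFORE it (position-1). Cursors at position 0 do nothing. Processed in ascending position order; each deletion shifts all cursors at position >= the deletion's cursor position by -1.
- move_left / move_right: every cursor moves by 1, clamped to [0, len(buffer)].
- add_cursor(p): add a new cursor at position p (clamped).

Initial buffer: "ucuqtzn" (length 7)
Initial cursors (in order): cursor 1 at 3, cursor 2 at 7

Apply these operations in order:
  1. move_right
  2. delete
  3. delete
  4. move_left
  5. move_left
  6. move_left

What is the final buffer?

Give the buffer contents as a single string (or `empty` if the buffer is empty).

Answer: uct

Derivation:
After op 1 (move_right): buffer="ucuqtzn" (len 7), cursors c1@4 c2@7, authorship .......
After op 2 (delete): buffer="ucutz" (len 5), cursors c1@3 c2@5, authorship .....
After op 3 (delete): buffer="uct" (len 3), cursors c1@2 c2@3, authorship ...
After op 4 (move_left): buffer="uct" (len 3), cursors c1@1 c2@2, authorship ...
After op 5 (move_left): buffer="uct" (len 3), cursors c1@0 c2@1, authorship ...
After op 6 (move_left): buffer="uct" (len 3), cursors c1@0 c2@0, authorship ...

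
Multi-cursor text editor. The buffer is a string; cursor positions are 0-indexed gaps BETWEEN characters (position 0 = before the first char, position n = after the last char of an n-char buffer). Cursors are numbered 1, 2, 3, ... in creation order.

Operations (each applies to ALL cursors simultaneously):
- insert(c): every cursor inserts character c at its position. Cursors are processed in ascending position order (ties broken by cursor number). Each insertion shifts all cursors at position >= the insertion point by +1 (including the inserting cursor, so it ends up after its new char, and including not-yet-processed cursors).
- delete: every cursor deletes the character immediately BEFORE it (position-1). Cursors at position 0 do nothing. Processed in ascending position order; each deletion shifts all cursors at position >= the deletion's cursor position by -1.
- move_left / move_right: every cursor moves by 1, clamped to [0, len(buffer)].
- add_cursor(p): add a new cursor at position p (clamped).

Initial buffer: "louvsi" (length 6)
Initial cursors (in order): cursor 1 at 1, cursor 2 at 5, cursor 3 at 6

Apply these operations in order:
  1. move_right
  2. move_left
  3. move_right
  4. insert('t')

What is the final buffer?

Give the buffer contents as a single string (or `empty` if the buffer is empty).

After op 1 (move_right): buffer="louvsi" (len 6), cursors c1@2 c2@6 c3@6, authorship ......
After op 2 (move_left): buffer="louvsi" (len 6), cursors c1@1 c2@5 c3@5, authorship ......
After op 3 (move_right): buffer="louvsi" (len 6), cursors c1@2 c2@6 c3@6, authorship ......
After op 4 (insert('t')): buffer="lotuvsitt" (len 9), cursors c1@3 c2@9 c3@9, authorship ..1....23

Answer: lotuvsitt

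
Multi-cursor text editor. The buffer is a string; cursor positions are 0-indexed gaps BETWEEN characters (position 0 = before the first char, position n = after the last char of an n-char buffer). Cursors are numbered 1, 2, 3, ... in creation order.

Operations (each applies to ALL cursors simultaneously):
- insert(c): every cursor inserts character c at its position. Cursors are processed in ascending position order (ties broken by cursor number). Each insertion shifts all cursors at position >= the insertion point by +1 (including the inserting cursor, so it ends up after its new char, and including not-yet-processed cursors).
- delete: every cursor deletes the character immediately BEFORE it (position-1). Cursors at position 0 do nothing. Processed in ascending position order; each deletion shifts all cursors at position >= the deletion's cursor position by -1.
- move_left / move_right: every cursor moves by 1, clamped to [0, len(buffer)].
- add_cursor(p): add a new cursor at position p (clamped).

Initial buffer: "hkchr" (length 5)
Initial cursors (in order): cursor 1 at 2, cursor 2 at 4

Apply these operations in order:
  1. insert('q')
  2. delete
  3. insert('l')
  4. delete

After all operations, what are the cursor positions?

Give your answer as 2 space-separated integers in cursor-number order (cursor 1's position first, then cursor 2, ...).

Answer: 2 4

Derivation:
After op 1 (insert('q')): buffer="hkqchqr" (len 7), cursors c1@3 c2@6, authorship ..1..2.
After op 2 (delete): buffer="hkchr" (len 5), cursors c1@2 c2@4, authorship .....
After op 3 (insert('l')): buffer="hklchlr" (len 7), cursors c1@3 c2@6, authorship ..1..2.
After op 4 (delete): buffer="hkchr" (len 5), cursors c1@2 c2@4, authorship .....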